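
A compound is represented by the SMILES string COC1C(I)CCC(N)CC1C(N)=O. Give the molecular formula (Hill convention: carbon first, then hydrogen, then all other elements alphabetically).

C9H17IN2O2

Walk through each heavy atom and fill implicit hydrogens from standard valence (C 4, N 3, O 2, S 2, halogen 1):
  atom 1: C, bond orders sum to 1 (valence 4) → 3 H
  atom 2: O, bond orders sum to 2 (valence 2) → 0 H
  atom 3: C, bond orders sum to 3 (valence 4) → 1 H
  atom 4: C, bond orders sum to 3 (valence 4) → 1 H
  atom 5: I (halogen, monovalent) → 0 H
  atom 6: C, bond orders sum to 2 (valence 4) → 2 H
  atom 7: C, bond orders sum to 2 (valence 4) → 2 H
  atom 8: C, bond orders sum to 3 (valence 4) → 1 H
  atom 9: N, bond orders sum to 1 (valence 3) → 2 H
  atom 10: C, bond orders sum to 2 (valence 4) → 2 H
  atom 11: C, bond orders sum to 3 (valence 4) → 1 H
  atom 12: C, bond orders sum to 4 (valence 4) → 0 H
  atom 13: N, bond orders sum to 1 (valence 3) → 2 H
  atom 14: O, bond orders sum to 2 (valence 2) → 0 H
Totals → C:9, H:17, I:1, N:2, O:2.
In Hill order: C9H17IN2O2.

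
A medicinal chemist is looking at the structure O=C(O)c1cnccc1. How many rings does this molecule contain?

1

In SMILES, each pair of matching ring-closure digits denotes one ring-closing bond; the number of such bonds equals the number of independent rings.
Ring-closure bonds here: 1.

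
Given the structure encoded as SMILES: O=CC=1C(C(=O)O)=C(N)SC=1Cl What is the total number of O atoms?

3

Scan the SMILES for O atoms (remember two-letter symbols like Cl and Br are single atoms).
Oxygen count: 3.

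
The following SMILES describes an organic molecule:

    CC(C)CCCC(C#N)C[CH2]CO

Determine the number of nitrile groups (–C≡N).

The nitrile motif appears at heavy-atom position 8 in the SMILES.
Other groups present: 1 hydroxyl.
Nitrile count: 1.

1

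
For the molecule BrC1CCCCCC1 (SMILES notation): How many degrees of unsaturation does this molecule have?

Molecular formula: C7H13Br.
DoU = (2C + 2 + N − H − X) / 2, where X is the halogen count and O/S are ignored.
    = (2·7 + 2 + 0 − 13 − 1) / 2 = 2 / 2 = 1.

1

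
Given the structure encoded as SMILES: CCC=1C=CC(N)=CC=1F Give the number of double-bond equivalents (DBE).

Degree of unsaturation = (number of rings) + (number of π bonds).
Ring closures in the SMILES: 1.
π bonds: 3 double bonds (each 1 DoU) → 3 DoU from unsaturation.
Total DoU = 1 + 3 = 4.

4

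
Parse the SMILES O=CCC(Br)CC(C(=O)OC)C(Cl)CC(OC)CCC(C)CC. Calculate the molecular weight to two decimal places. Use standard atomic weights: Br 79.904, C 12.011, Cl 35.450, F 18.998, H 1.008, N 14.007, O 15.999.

First, the molecular formula is C17H30BrClO4 (counting implicit H from valence).
  Br: 1 × 79.904 = 79.904
  C: 17 × 12.011 = 204.187
  Cl: 1 × 35.450 = 35.450
  H: 30 × 1.008 = 30.240
  O: 4 × 15.999 = 63.996
Sum: 1×79.904 + 17×12.011 + 1×35.450 + 30×1.008 + 4×15.999 = 413.777 → 413.78 g/mol.

413.78 g/mol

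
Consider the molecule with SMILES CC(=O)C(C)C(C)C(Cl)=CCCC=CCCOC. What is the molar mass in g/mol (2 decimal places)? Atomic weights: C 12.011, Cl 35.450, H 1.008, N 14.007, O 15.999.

272.81 g/mol

First, the molecular formula is C15H25ClO2 (counting implicit H from valence).
  C: 15 × 12.011 = 180.165
  Cl: 1 × 35.450 = 35.450
  H: 25 × 1.008 = 25.200
  O: 2 × 15.999 = 31.998
Sum: 15×12.011 + 1×35.450 + 25×1.008 + 2×15.999 = 272.813 → 272.81 g/mol.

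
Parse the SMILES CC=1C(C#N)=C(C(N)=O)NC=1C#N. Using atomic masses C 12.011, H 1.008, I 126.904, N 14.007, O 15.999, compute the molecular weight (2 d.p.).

174.16 g/mol

First, the molecular formula is C8H6N4O (counting implicit H from valence).
  C: 8 × 12.011 = 96.088
  H: 6 × 1.008 = 6.048
  N: 4 × 14.007 = 56.028
  O: 1 × 15.999 = 15.999
Sum: 8×12.011 + 6×1.008 + 4×14.007 + 1×15.999 = 174.163 → 174.16 g/mol.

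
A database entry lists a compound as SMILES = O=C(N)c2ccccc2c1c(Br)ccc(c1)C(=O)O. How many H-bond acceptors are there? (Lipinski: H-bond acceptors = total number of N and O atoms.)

4

N atoms: 1; O atoms: 3.
Lipinski HBA = 1 + 3 = 4.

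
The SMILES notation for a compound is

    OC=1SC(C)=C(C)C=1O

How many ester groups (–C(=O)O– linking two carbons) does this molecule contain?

Scan the SMILES for the ester motif — none present.
Groups that are present: 2 hydroxyl.

0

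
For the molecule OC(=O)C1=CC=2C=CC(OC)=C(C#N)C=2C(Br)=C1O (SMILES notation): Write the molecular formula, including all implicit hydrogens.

C13H8BrNO4

Walk through each heavy atom and fill implicit hydrogens from standard valence (C 4, N 3, O 2, S 2, halogen 1):
  atom 1: O, bond orders sum to 1 (valence 2) → 1 H
  atom 2: C, bond orders sum to 4 (valence 4) → 0 H
  atom 3: O, bond orders sum to 2 (valence 2) → 0 H
  atom 4: C, bond orders sum to 4 (valence 4) → 0 H
  atom 5: C, bond orders sum to 3 (valence 4) → 1 H
  atom 6: C, bond orders sum to 4 (valence 4) → 0 H
  atom 7: C, bond orders sum to 3 (valence 4) → 1 H
  atom 8: C, bond orders sum to 3 (valence 4) → 1 H
  atom 9: C, bond orders sum to 4 (valence 4) → 0 H
  atom 10: O, bond orders sum to 2 (valence 2) → 0 H
  atom 11: C, bond orders sum to 1 (valence 4) → 3 H
  atom 12: C, bond orders sum to 4 (valence 4) → 0 H
  atom 13: C, bond orders sum to 4 (valence 4) → 0 H
  atom 14: N, bond orders sum to 3 (valence 3) → 0 H
  atom 15: C, bond orders sum to 4 (valence 4) → 0 H
  atom 16: C, bond orders sum to 4 (valence 4) → 0 H
  atom 17: Br (halogen, monovalent) → 0 H
  atom 18: C, bond orders sum to 4 (valence 4) → 0 H
  atom 19: O, bond orders sum to 1 (valence 2) → 1 H
Totals → C:13, H:8, Br:1, N:1, O:4.
In Hill order: C13H8BrNO4.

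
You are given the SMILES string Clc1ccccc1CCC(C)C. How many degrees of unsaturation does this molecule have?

4

Molecular formula: C11H15Cl.
DoU = (2C + 2 + N − H − X) / 2, where X is the halogen count and O/S are ignored.
    = (2·11 + 2 + 0 − 15 − 1) / 2 = 8 / 2 = 4.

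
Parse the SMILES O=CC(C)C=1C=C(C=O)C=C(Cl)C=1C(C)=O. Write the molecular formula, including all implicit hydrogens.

C12H11ClO3

Walk through each heavy atom and fill implicit hydrogens from standard valence (C 4, N 3, O 2, S 2, halogen 1):
  atom 1: O, bond orders sum to 2 (valence 2) → 0 H
  atom 2: C, bond orders sum to 3 (valence 4) → 1 H
  atom 3: C, bond orders sum to 3 (valence 4) → 1 H
  atom 4: C, bond orders sum to 1 (valence 4) → 3 H
  atom 5: C, bond orders sum to 4 (valence 4) → 0 H
  atom 6: C, bond orders sum to 3 (valence 4) → 1 H
  atom 7: C, bond orders sum to 4 (valence 4) → 0 H
  atom 8: C, bond orders sum to 3 (valence 4) → 1 H
  atom 9: O, bond orders sum to 2 (valence 2) → 0 H
  atom 10: C, bond orders sum to 3 (valence 4) → 1 H
  atom 11: C, bond orders sum to 4 (valence 4) → 0 H
  atom 12: Cl (halogen, monovalent) → 0 H
  atom 13: C, bond orders sum to 4 (valence 4) → 0 H
  atom 14: C, bond orders sum to 4 (valence 4) → 0 H
  atom 15: C, bond orders sum to 1 (valence 4) → 3 H
  atom 16: O, bond orders sum to 2 (valence 2) → 0 H
Totals → C:12, H:11, Cl:1, O:3.
In Hill order: C12H11ClO3.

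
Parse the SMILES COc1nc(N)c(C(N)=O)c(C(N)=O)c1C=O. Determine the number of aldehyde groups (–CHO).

The aldehyde motif appears at heavy-atom position 16 in the SMILES.
Other groups present: 2 amide, 1 ether, 1 primary amine.
Aldehyde count: 1.

1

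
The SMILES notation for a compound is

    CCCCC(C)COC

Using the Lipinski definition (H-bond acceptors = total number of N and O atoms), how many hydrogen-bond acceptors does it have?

1

N atoms: 0; O atoms: 1.
Lipinski HBA = 0 + 1 = 1.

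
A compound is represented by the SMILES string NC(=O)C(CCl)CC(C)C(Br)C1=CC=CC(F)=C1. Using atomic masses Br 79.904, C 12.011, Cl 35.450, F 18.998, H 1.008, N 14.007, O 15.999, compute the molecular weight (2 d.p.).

First, the molecular formula is C13H16BrClFNO (counting implicit H from valence).
  Br: 1 × 79.904 = 79.904
  C: 13 × 12.011 = 156.143
  Cl: 1 × 35.450 = 35.450
  F: 1 × 18.998 = 18.998
  H: 16 × 1.008 = 16.128
  N: 1 × 14.007 = 14.007
  O: 1 × 15.999 = 15.999
Sum: 1×79.904 + 13×12.011 + 1×35.450 + 1×18.998 + 16×1.008 + 1×14.007 + 1×15.999 = 336.629 → 336.63 g/mol.

336.63 g/mol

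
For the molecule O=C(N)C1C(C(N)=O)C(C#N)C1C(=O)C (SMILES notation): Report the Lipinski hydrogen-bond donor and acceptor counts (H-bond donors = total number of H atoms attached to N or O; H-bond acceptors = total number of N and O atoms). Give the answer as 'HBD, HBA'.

4, 6

Donors: find every N or O and count the H atoms it carries.
  atom 1 (O): bond orders sum to 2 → 0 H
  atom 3 (N): bond orders sum to 1 → 2 H
  atom 7 (N): bond orders sum to 1 → 2 H
  atom 8 (O): bond orders sum to 2 → 0 H
  atom 11 (N): bond orders sum to 3 → 0 H
  atom 14 (O): bond orders sum to 2 → 0 H
Lipinski HBD = 4.
Acceptors: N atoms = 3, O atoms = 3 → HBA = 6.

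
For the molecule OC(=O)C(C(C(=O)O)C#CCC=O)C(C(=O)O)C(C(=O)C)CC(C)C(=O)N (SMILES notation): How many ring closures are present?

In SMILES, each pair of matching ring-closure digits denotes one ring-closing bond; the number of such bonds equals the number of independent rings.
Ring-closure bonds here: 0.

0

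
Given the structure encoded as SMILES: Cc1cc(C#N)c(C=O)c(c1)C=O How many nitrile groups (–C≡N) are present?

1

The nitrile motif appears at heavy-atom position 5 in the SMILES.
Other groups present: 2 aldehyde.
Nitrile count: 1.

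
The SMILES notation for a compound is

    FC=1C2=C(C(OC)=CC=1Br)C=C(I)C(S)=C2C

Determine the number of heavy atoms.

Every atom symbol written in the SMILES (organic subset) is one heavy atom; implicit H are not written.
Heavy atoms by element → Br:1, C:12, F:1, I:1, O:1, S:1.
Total: 17.

17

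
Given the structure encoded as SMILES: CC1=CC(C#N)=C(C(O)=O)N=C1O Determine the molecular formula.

C8H6N2O3

Walk through each heavy atom and fill implicit hydrogens from standard valence (C 4, N 3, O 2, S 2, halogen 1):
  atom 1: C, bond orders sum to 1 (valence 4) → 3 H
  atom 2: C, bond orders sum to 4 (valence 4) → 0 H
  atom 3: C, bond orders sum to 3 (valence 4) → 1 H
  atom 4: C, bond orders sum to 4 (valence 4) → 0 H
  atom 5: C, bond orders sum to 4 (valence 4) → 0 H
  atom 6: N, bond orders sum to 3 (valence 3) → 0 H
  atom 7: C, bond orders sum to 4 (valence 4) → 0 H
  atom 8: C, bond orders sum to 4 (valence 4) → 0 H
  atom 9: O, bond orders sum to 1 (valence 2) → 1 H
  atom 10: O, bond orders sum to 2 (valence 2) → 0 H
  atom 11: N, bond orders sum to 3 (valence 3) → 0 H
  atom 12: C, bond orders sum to 4 (valence 4) → 0 H
  atom 13: O, bond orders sum to 1 (valence 2) → 1 H
Totals → C:8, H:6, N:2, O:3.
In Hill order: C8H6N2O3.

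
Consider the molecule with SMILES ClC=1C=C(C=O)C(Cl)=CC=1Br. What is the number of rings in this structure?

In SMILES, each pair of matching ring-closure digits denotes one ring-closing bond; the number of such bonds equals the number of independent rings.
Ring-closure bonds here: 1.

1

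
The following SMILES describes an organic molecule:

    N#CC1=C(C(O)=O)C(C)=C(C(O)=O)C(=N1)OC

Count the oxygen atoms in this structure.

5

Scan the SMILES for O atoms (remember two-letter symbols like Cl and Br are single atoms).
Oxygen count: 5.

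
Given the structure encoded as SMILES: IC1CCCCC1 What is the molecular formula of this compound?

C6H11I

Walk through each heavy atom and fill implicit hydrogens from standard valence (C 4, N 3, O 2, S 2, halogen 1):
  atom 1: I (halogen, monovalent) → 0 H
  atom 2: C, bond orders sum to 3 (valence 4) → 1 H
  atom 3: C, bond orders sum to 2 (valence 4) → 2 H
  atom 4: C, bond orders sum to 2 (valence 4) → 2 H
  atom 5: C, bond orders sum to 2 (valence 4) → 2 H
  atom 6: C, bond orders sum to 2 (valence 4) → 2 H
  atom 7: C, bond orders sum to 2 (valence 4) → 2 H
Totals → C:6, H:11, I:1.
In Hill order: C6H11I.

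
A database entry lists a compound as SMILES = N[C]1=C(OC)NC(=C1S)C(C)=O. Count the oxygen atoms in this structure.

2

Scan the SMILES for O atoms (remember two-letter symbols like Cl and Br are single atoms).
Oxygen count: 2.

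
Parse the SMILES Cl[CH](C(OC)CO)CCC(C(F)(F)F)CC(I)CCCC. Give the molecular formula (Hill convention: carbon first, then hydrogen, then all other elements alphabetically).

C14H25ClF3IO2

Walk through each heavy atom and fill implicit hydrogens from standard valence (C 4, N 3, O 2, S 2, halogen 1):
  atom 1: Cl (halogen, monovalent) → 0 H
  atom 2: C with explicit H count 1
  atom 3: C, bond orders sum to 3 (valence 4) → 1 H
  atom 4: O, bond orders sum to 2 (valence 2) → 0 H
  atom 5: C, bond orders sum to 1 (valence 4) → 3 H
  atom 6: C, bond orders sum to 2 (valence 4) → 2 H
  atom 7: O, bond orders sum to 1 (valence 2) → 1 H
  atom 8: C, bond orders sum to 2 (valence 4) → 2 H
  atom 9: C, bond orders sum to 2 (valence 4) → 2 H
  atom 10: C, bond orders sum to 3 (valence 4) → 1 H
  atom 11: C, bond orders sum to 4 (valence 4) → 0 H
  atom 12: F (halogen, monovalent) → 0 H
  atom 13: F (halogen, monovalent) → 0 H
  atom 14: F (halogen, monovalent) → 0 H
  atom 15: C, bond orders sum to 2 (valence 4) → 2 H
  atom 16: C, bond orders sum to 3 (valence 4) → 1 H
  atom 17: I (halogen, monovalent) → 0 H
  atom 18: C, bond orders sum to 2 (valence 4) → 2 H
  atom 19: C, bond orders sum to 2 (valence 4) → 2 H
  atom 20: C, bond orders sum to 2 (valence 4) → 2 H
  atom 21: C, bond orders sum to 1 (valence 4) → 3 H
Totals → C:14, H:25, Cl:1, F:3, I:1, O:2.
In Hill order: C14H25ClF3IO2.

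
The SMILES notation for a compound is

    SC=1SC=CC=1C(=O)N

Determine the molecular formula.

C5H5NOS2

Walk through each heavy atom and fill implicit hydrogens from standard valence (C 4, N 3, O 2, S 2, halogen 1):
  atom 1: S, bond orders sum to 1 (valence 2) → 1 H
  atom 2: C, bond orders sum to 4 (valence 4) → 0 H
  atom 3: S, bond orders sum to 2 (valence 2) → 0 H
  atom 4: C, bond orders sum to 3 (valence 4) → 1 H
  atom 5: C, bond orders sum to 3 (valence 4) → 1 H
  atom 6: C, bond orders sum to 4 (valence 4) → 0 H
  atom 7: C, bond orders sum to 4 (valence 4) → 0 H
  atom 8: O, bond orders sum to 2 (valence 2) → 0 H
  atom 9: N, bond orders sum to 1 (valence 3) → 2 H
Totals → C:5, H:5, N:1, O:1, S:2.
In Hill order: C5H5NOS2.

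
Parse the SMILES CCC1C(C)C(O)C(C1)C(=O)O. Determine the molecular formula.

Walk through each heavy atom and fill implicit hydrogens from standard valence (C 4, N 3, O 2, S 2, halogen 1):
  atom 1: C, bond orders sum to 1 (valence 4) → 3 H
  atom 2: C, bond orders sum to 2 (valence 4) → 2 H
  atom 3: C, bond orders sum to 3 (valence 4) → 1 H
  atom 4: C, bond orders sum to 3 (valence 4) → 1 H
  atom 5: C, bond orders sum to 1 (valence 4) → 3 H
  atom 6: C, bond orders sum to 3 (valence 4) → 1 H
  atom 7: O, bond orders sum to 1 (valence 2) → 1 H
  atom 8: C, bond orders sum to 3 (valence 4) → 1 H
  atom 9: C, bond orders sum to 2 (valence 4) → 2 H
  atom 10: C, bond orders sum to 4 (valence 4) → 0 H
  atom 11: O, bond orders sum to 2 (valence 2) → 0 H
  atom 12: O, bond orders sum to 1 (valence 2) → 1 H
Totals → C:9, H:16, O:3.

C9H16O3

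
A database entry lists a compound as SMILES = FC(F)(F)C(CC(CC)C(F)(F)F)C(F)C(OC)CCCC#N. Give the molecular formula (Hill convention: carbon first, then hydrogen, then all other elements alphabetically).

Walk through each heavy atom and fill implicit hydrogens from standard valence (C 4, N 3, O 2, S 2, halogen 1):
  atom 1: F (halogen, monovalent) → 0 H
  atom 2: C, bond orders sum to 4 (valence 4) → 0 H
  atom 3: F (halogen, monovalent) → 0 H
  atom 4: F (halogen, monovalent) → 0 H
  atom 5: C, bond orders sum to 3 (valence 4) → 1 H
  atom 6: C, bond orders sum to 2 (valence 4) → 2 H
  atom 7: C, bond orders sum to 3 (valence 4) → 1 H
  atom 8: C, bond orders sum to 2 (valence 4) → 2 H
  atom 9: C, bond orders sum to 1 (valence 4) → 3 H
  atom 10: C, bond orders sum to 4 (valence 4) → 0 H
  atom 11: F (halogen, monovalent) → 0 H
  atom 12: F (halogen, monovalent) → 0 H
  atom 13: F (halogen, monovalent) → 0 H
  atom 14: C, bond orders sum to 3 (valence 4) → 1 H
  atom 15: F (halogen, monovalent) → 0 H
  atom 16: C, bond orders sum to 3 (valence 4) → 1 H
  atom 17: O, bond orders sum to 2 (valence 2) → 0 H
  atom 18: C, bond orders sum to 1 (valence 4) → 3 H
  atom 19: C, bond orders sum to 2 (valence 4) → 2 H
  atom 20: C, bond orders sum to 2 (valence 4) → 2 H
  atom 21: C, bond orders sum to 2 (valence 4) → 2 H
  atom 22: C, bond orders sum to 4 (valence 4) → 0 H
  atom 23: N, bond orders sum to 3 (valence 3) → 0 H
Totals → C:14, H:20, F:7, N:1, O:1.

C14H20F7NO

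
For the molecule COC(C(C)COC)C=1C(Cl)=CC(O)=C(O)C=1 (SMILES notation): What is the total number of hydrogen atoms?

Walk through each heavy atom and fill implicit hydrogens from standard valence (C 4, N 3, O 2, S 2, halogen 1):
  atom 1: C, bond orders sum to 1 (valence 4) → 3 H
  atom 2: O, bond orders sum to 2 (valence 2) → 0 H
  atom 3: C, bond orders sum to 3 (valence 4) → 1 H
  atom 4: C, bond orders sum to 3 (valence 4) → 1 H
  atom 5: C, bond orders sum to 1 (valence 4) → 3 H
  atom 6: C, bond orders sum to 2 (valence 4) → 2 H
  atom 7: O, bond orders sum to 2 (valence 2) → 0 H
  atom 8: C, bond orders sum to 1 (valence 4) → 3 H
  atom 9: C, bond orders sum to 4 (valence 4) → 0 H
  atom 10: C, bond orders sum to 4 (valence 4) → 0 H
  atom 11: Cl (halogen, monovalent) → 0 H
  atom 12: C, bond orders sum to 3 (valence 4) → 1 H
  atom 13: C, bond orders sum to 4 (valence 4) → 0 H
  atom 14: O, bond orders sum to 1 (valence 2) → 1 H
  atom 15: C, bond orders sum to 4 (valence 4) → 0 H
  atom 16: O, bond orders sum to 1 (valence 2) → 1 H
  atom 17: C, bond orders sum to 3 (valence 4) → 1 H
Total hydrogens: 17.

17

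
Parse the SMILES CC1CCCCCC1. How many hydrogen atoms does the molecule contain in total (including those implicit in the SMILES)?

16

Walk through each heavy atom and fill implicit hydrogens from standard valence (C 4, N 3, O 2, S 2, halogen 1):
  atom 1: C, bond orders sum to 1 (valence 4) → 3 H
  atom 2: C, bond orders sum to 3 (valence 4) → 1 H
  atom 3: C, bond orders sum to 2 (valence 4) → 2 H
  atom 4: C, bond orders sum to 2 (valence 4) → 2 H
  atom 5: C, bond orders sum to 2 (valence 4) → 2 H
  atom 6: C, bond orders sum to 2 (valence 4) → 2 H
  atom 7: C, bond orders sum to 2 (valence 4) → 2 H
  atom 8: C, bond orders sum to 2 (valence 4) → 2 H
Total hydrogens: 16.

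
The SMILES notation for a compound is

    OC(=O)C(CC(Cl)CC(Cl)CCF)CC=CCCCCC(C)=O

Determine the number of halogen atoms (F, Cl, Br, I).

3

Halogen atoms appear at heavy-atom positions 7, 10, 13 (2×Cl, 1×F).
Other groups present: 1 alkene, 1 carboxylic acid, 1 ketone.
Halogen count: 3.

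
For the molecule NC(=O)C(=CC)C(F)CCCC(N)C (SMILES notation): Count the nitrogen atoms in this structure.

Scan the SMILES for N atoms (remember two-letter symbols like Cl and Br are single atoms).
Nitrogen count: 2.

2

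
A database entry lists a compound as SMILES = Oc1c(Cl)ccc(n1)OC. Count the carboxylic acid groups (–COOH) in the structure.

Scan the SMILES for the carboxylic acid motif — none present.
Groups that are present: 1 ether, 1 hydroxyl.

0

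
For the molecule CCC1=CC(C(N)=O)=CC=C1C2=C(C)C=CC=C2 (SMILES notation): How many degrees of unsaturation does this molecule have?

Degree of unsaturation = (number of rings) + (number of π bonds).
Ring closures in the SMILES: 2.
π bonds: 7 double bonds (each 1 DoU) → 7 DoU from unsaturation.
Total DoU = 2 + 7 = 9.

9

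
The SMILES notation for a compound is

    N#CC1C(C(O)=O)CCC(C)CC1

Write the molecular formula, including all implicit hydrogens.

Walk through each heavy atom and fill implicit hydrogens from standard valence (C 4, N 3, O 2, S 2, halogen 1):
  atom 1: N, bond orders sum to 3 (valence 3) → 0 H
  atom 2: C, bond orders sum to 4 (valence 4) → 0 H
  atom 3: C, bond orders sum to 3 (valence 4) → 1 H
  atom 4: C, bond orders sum to 3 (valence 4) → 1 H
  atom 5: C, bond orders sum to 4 (valence 4) → 0 H
  atom 6: O, bond orders sum to 1 (valence 2) → 1 H
  atom 7: O, bond orders sum to 2 (valence 2) → 0 H
  atom 8: C, bond orders sum to 2 (valence 4) → 2 H
  atom 9: C, bond orders sum to 2 (valence 4) → 2 H
  atom 10: C, bond orders sum to 3 (valence 4) → 1 H
  atom 11: C, bond orders sum to 1 (valence 4) → 3 H
  atom 12: C, bond orders sum to 2 (valence 4) → 2 H
  atom 13: C, bond orders sum to 2 (valence 4) → 2 H
Totals → C:10, H:15, N:1, O:2.

C10H15NO2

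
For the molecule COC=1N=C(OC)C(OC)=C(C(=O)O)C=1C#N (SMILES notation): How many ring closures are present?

In SMILES, each pair of matching ring-closure digits denotes one ring-closing bond; the number of such bonds equals the number of independent rings.
Ring-closure bonds here: 1.

1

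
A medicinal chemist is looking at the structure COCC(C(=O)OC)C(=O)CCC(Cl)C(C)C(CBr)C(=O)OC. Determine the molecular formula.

Walk through each heavy atom and fill implicit hydrogens from standard valence (C 4, N 3, O 2, S 2, halogen 1):
  atom 1: C, bond orders sum to 1 (valence 4) → 3 H
  atom 2: O, bond orders sum to 2 (valence 2) → 0 H
  atom 3: C, bond orders sum to 2 (valence 4) → 2 H
  atom 4: C, bond orders sum to 3 (valence 4) → 1 H
  atom 5: C, bond orders sum to 4 (valence 4) → 0 H
  atom 6: O, bond orders sum to 2 (valence 2) → 0 H
  atom 7: O, bond orders sum to 2 (valence 2) → 0 H
  atom 8: C, bond orders sum to 1 (valence 4) → 3 H
  atom 9: C, bond orders sum to 4 (valence 4) → 0 H
  atom 10: O, bond orders sum to 2 (valence 2) → 0 H
  atom 11: C, bond orders sum to 2 (valence 4) → 2 H
  atom 12: C, bond orders sum to 2 (valence 4) → 2 H
  atom 13: C, bond orders sum to 3 (valence 4) → 1 H
  atom 14: Cl (halogen, monovalent) → 0 H
  atom 15: C, bond orders sum to 3 (valence 4) → 1 H
  atom 16: C, bond orders sum to 1 (valence 4) → 3 H
  atom 17: C, bond orders sum to 3 (valence 4) → 1 H
  atom 18: C, bond orders sum to 2 (valence 4) → 2 H
  atom 19: Br (halogen, monovalent) → 0 H
  atom 20: C, bond orders sum to 4 (valence 4) → 0 H
  atom 21: O, bond orders sum to 2 (valence 2) → 0 H
  atom 22: O, bond orders sum to 2 (valence 2) → 0 H
  atom 23: C, bond orders sum to 1 (valence 4) → 3 H
Totals → C:15, H:24, Br:1, Cl:1, O:6.
In Hill order: C15H24BrClO6.

C15H24BrClO6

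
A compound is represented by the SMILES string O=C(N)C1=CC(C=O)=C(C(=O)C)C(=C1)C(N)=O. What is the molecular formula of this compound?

C11H10N2O4

Walk through each heavy atom and fill implicit hydrogens from standard valence (C 4, N 3, O 2, S 2, halogen 1):
  atom 1: O, bond orders sum to 2 (valence 2) → 0 H
  atom 2: C, bond orders sum to 4 (valence 4) → 0 H
  atom 3: N, bond orders sum to 1 (valence 3) → 2 H
  atom 4: C, bond orders sum to 4 (valence 4) → 0 H
  atom 5: C, bond orders sum to 3 (valence 4) → 1 H
  atom 6: C, bond orders sum to 4 (valence 4) → 0 H
  atom 7: C, bond orders sum to 3 (valence 4) → 1 H
  atom 8: O, bond orders sum to 2 (valence 2) → 0 H
  atom 9: C, bond orders sum to 4 (valence 4) → 0 H
  atom 10: C, bond orders sum to 4 (valence 4) → 0 H
  atom 11: O, bond orders sum to 2 (valence 2) → 0 H
  atom 12: C, bond orders sum to 1 (valence 4) → 3 H
  atom 13: C, bond orders sum to 4 (valence 4) → 0 H
  atom 14: C, bond orders sum to 3 (valence 4) → 1 H
  atom 15: C, bond orders sum to 4 (valence 4) → 0 H
  atom 16: N, bond orders sum to 1 (valence 3) → 2 H
  atom 17: O, bond orders sum to 2 (valence 2) → 0 H
Totals → C:11, H:10, N:2, O:4.
In Hill order: C11H10N2O4.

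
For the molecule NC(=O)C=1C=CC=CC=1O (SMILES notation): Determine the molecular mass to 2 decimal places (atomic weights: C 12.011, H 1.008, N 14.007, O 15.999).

137.14 g/mol

First, the molecular formula is C7H7NO2 (counting implicit H from valence).
  C: 7 × 12.011 = 84.077
  H: 7 × 1.008 = 7.056
  N: 1 × 14.007 = 14.007
  O: 2 × 15.999 = 31.998
Sum: 7×12.011 + 7×1.008 + 1×14.007 + 2×15.999 = 137.138 → 137.14 g/mol.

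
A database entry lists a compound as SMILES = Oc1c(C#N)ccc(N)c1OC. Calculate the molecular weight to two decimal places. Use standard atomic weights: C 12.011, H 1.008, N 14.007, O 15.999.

164.16 g/mol

First, the molecular formula is C8H8N2O2 (counting implicit H from valence).
  C: 8 × 12.011 = 96.088
  H: 8 × 1.008 = 8.064
  N: 2 × 14.007 = 28.014
  O: 2 × 15.999 = 31.998
Sum: 8×12.011 + 8×1.008 + 2×14.007 + 2×15.999 = 164.164 → 164.16 g/mol.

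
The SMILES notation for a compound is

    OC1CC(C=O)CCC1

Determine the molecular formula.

Walk through each heavy atom and fill implicit hydrogens from standard valence (C 4, N 3, O 2, S 2, halogen 1):
  atom 1: O, bond orders sum to 1 (valence 2) → 1 H
  atom 2: C, bond orders sum to 3 (valence 4) → 1 H
  atom 3: C, bond orders sum to 2 (valence 4) → 2 H
  atom 4: C, bond orders sum to 3 (valence 4) → 1 H
  atom 5: C, bond orders sum to 3 (valence 4) → 1 H
  atom 6: O, bond orders sum to 2 (valence 2) → 0 H
  atom 7: C, bond orders sum to 2 (valence 4) → 2 H
  atom 8: C, bond orders sum to 2 (valence 4) → 2 H
  atom 9: C, bond orders sum to 2 (valence 4) → 2 H
Totals → C:7, H:12, O:2.

C7H12O2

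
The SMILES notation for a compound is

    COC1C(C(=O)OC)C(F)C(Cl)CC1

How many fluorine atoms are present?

Scan the SMILES for F atoms (remember two-letter symbols like Cl and Br are single atoms).
Fluorine count: 1.

1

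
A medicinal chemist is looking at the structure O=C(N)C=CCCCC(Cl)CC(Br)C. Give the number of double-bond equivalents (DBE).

2

Molecular formula: C10H17BrClNO.
DoU = (2C + 2 + N − H − X) / 2, where X is the halogen count and O/S are ignored.
    = (2·10 + 2 + 1 − 17 − 2) / 2 = 4 / 2 = 2.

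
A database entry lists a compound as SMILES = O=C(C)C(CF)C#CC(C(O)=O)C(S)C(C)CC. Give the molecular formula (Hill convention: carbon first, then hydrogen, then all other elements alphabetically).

Walk through each heavy atom and fill implicit hydrogens from standard valence (C 4, N 3, O 2, S 2, halogen 1):
  atom 1: O, bond orders sum to 2 (valence 2) → 0 H
  atom 2: C, bond orders sum to 4 (valence 4) → 0 H
  atom 3: C, bond orders sum to 1 (valence 4) → 3 H
  atom 4: C, bond orders sum to 3 (valence 4) → 1 H
  atom 5: C, bond orders sum to 2 (valence 4) → 2 H
  atom 6: F (halogen, monovalent) → 0 H
  atom 7: C, bond orders sum to 4 (valence 4) → 0 H
  atom 8: C, bond orders sum to 4 (valence 4) → 0 H
  atom 9: C, bond orders sum to 3 (valence 4) → 1 H
  atom 10: C, bond orders sum to 4 (valence 4) → 0 H
  atom 11: O, bond orders sum to 1 (valence 2) → 1 H
  atom 12: O, bond orders sum to 2 (valence 2) → 0 H
  atom 13: C, bond orders sum to 3 (valence 4) → 1 H
  atom 14: S, bond orders sum to 1 (valence 2) → 1 H
  atom 15: C, bond orders sum to 3 (valence 4) → 1 H
  atom 16: C, bond orders sum to 1 (valence 4) → 3 H
  atom 17: C, bond orders sum to 2 (valence 4) → 2 H
  atom 18: C, bond orders sum to 1 (valence 4) → 3 H
Totals → C:13, H:19, F:1, O:3, S:1.

C13H19FO3S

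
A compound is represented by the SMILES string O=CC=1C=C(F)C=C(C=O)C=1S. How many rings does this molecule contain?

1

In SMILES, each pair of matching ring-closure digits denotes one ring-closing bond; the number of such bonds equals the number of independent rings.
Ring-closure bonds here: 1.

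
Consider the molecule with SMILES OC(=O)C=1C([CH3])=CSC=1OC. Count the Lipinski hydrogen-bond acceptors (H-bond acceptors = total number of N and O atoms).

3

N atoms: 0; O atoms: 3.
Lipinski HBA = 0 + 3 = 3.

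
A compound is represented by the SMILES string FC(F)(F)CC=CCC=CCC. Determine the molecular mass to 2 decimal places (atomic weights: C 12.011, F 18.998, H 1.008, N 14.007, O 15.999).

178.20 g/mol

First, the molecular formula is C9H13F3 (counting implicit H from valence).
  C: 9 × 12.011 = 108.099
  F: 3 × 18.998 = 56.994
  H: 13 × 1.008 = 13.104
Sum: 9×12.011 + 3×18.998 + 13×1.008 = 178.197 → 178.20 g/mol.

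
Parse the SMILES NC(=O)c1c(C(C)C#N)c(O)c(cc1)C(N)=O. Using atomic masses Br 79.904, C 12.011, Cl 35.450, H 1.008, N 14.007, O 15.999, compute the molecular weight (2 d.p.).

233.23 g/mol

First, the molecular formula is C11H11N3O3 (counting implicit H from valence).
  C: 11 × 12.011 = 132.121
  H: 11 × 1.008 = 11.088
  N: 3 × 14.007 = 42.021
  O: 3 × 15.999 = 47.997
Sum: 11×12.011 + 11×1.008 + 3×14.007 + 3×15.999 = 233.227 → 233.23 g/mol.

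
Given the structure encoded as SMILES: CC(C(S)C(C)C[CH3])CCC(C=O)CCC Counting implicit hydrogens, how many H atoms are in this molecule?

Walk through each heavy atom and fill implicit hydrogens from standard valence (C 4, N 3, O 2, S 2, halogen 1):
  atom 1: C, bond orders sum to 1 (valence 4) → 3 H
  atom 2: C, bond orders sum to 3 (valence 4) → 1 H
  atom 3: C, bond orders sum to 3 (valence 4) → 1 H
  atom 4: S, bond orders sum to 1 (valence 2) → 1 H
  atom 5: C, bond orders sum to 3 (valence 4) → 1 H
  atom 6: C, bond orders sum to 1 (valence 4) → 3 H
  atom 7: C, bond orders sum to 2 (valence 4) → 2 H
  atom 8: C with explicit H count 3
  atom 9: C, bond orders sum to 2 (valence 4) → 2 H
  atom 10: C, bond orders sum to 2 (valence 4) → 2 H
  atom 11: C, bond orders sum to 3 (valence 4) → 1 H
  atom 12: C, bond orders sum to 3 (valence 4) → 1 H
  atom 13: O, bond orders sum to 2 (valence 2) → 0 H
  atom 14: C, bond orders sum to 2 (valence 4) → 2 H
  atom 15: C, bond orders sum to 2 (valence 4) → 2 H
  atom 16: C, bond orders sum to 1 (valence 4) → 3 H
Total hydrogens: 28.

28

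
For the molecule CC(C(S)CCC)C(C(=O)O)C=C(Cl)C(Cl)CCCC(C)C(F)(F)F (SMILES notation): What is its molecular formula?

C17H27Cl2F3O2S

Walk through each heavy atom and fill implicit hydrogens from standard valence (C 4, N 3, O 2, S 2, halogen 1):
  atom 1: C, bond orders sum to 1 (valence 4) → 3 H
  atom 2: C, bond orders sum to 3 (valence 4) → 1 H
  atom 3: C, bond orders sum to 3 (valence 4) → 1 H
  atom 4: S, bond orders sum to 1 (valence 2) → 1 H
  atom 5: C, bond orders sum to 2 (valence 4) → 2 H
  atom 6: C, bond orders sum to 2 (valence 4) → 2 H
  atom 7: C, bond orders sum to 1 (valence 4) → 3 H
  atom 8: C, bond orders sum to 3 (valence 4) → 1 H
  atom 9: C, bond orders sum to 4 (valence 4) → 0 H
  atom 10: O, bond orders sum to 2 (valence 2) → 0 H
  atom 11: O, bond orders sum to 1 (valence 2) → 1 H
  atom 12: C, bond orders sum to 3 (valence 4) → 1 H
  atom 13: C, bond orders sum to 4 (valence 4) → 0 H
  atom 14: Cl (halogen, monovalent) → 0 H
  atom 15: C, bond orders sum to 3 (valence 4) → 1 H
  atom 16: Cl (halogen, monovalent) → 0 H
  atom 17: C, bond orders sum to 2 (valence 4) → 2 H
  atom 18: C, bond orders sum to 2 (valence 4) → 2 H
  atom 19: C, bond orders sum to 2 (valence 4) → 2 H
  atom 20: C, bond orders sum to 3 (valence 4) → 1 H
  atom 21: C, bond orders sum to 1 (valence 4) → 3 H
  atom 22: C, bond orders sum to 4 (valence 4) → 0 H
  atom 23: F (halogen, monovalent) → 0 H
  atom 24: F (halogen, monovalent) → 0 H
  atom 25: F (halogen, monovalent) → 0 H
Totals → C:17, H:27, Cl:2, F:3, O:2, S:1.
In Hill order: C17H27Cl2F3O2S.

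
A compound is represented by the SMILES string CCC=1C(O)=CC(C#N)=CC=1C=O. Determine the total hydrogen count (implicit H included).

9

Walk through each heavy atom and fill implicit hydrogens from standard valence (C 4, N 3, O 2, S 2, halogen 1):
  atom 1: C, bond orders sum to 1 (valence 4) → 3 H
  atom 2: C, bond orders sum to 2 (valence 4) → 2 H
  atom 3: C, bond orders sum to 4 (valence 4) → 0 H
  atom 4: C, bond orders sum to 4 (valence 4) → 0 H
  atom 5: O, bond orders sum to 1 (valence 2) → 1 H
  atom 6: C, bond orders sum to 3 (valence 4) → 1 H
  atom 7: C, bond orders sum to 4 (valence 4) → 0 H
  atom 8: C, bond orders sum to 4 (valence 4) → 0 H
  atom 9: N, bond orders sum to 3 (valence 3) → 0 H
  atom 10: C, bond orders sum to 3 (valence 4) → 1 H
  atom 11: C, bond orders sum to 4 (valence 4) → 0 H
  atom 12: C, bond orders sum to 3 (valence 4) → 1 H
  atom 13: O, bond orders sum to 2 (valence 2) → 0 H
Total hydrogens: 9.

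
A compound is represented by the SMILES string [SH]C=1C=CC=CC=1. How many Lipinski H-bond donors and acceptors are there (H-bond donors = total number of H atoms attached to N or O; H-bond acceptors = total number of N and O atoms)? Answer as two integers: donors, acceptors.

Donors: find every N or O and count the H atoms it carries.
  (no N or O atoms present)
Lipinski HBD = 0.
Acceptors: N atoms = 0, O atoms = 0 → HBA = 0.

0, 0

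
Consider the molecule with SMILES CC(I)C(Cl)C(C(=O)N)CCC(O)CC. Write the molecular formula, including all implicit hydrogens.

C10H19ClINO2

Walk through each heavy atom and fill implicit hydrogens from standard valence (C 4, N 3, O 2, S 2, halogen 1):
  atom 1: C, bond orders sum to 1 (valence 4) → 3 H
  atom 2: C, bond orders sum to 3 (valence 4) → 1 H
  atom 3: I (halogen, monovalent) → 0 H
  atom 4: C, bond orders sum to 3 (valence 4) → 1 H
  atom 5: Cl (halogen, monovalent) → 0 H
  atom 6: C, bond orders sum to 3 (valence 4) → 1 H
  atom 7: C, bond orders sum to 4 (valence 4) → 0 H
  atom 8: O, bond orders sum to 2 (valence 2) → 0 H
  atom 9: N, bond orders sum to 1 (valence 3) → 2 H
  atom 10: C, bond orders sum to 2 (valence 4) → 2 H
  atom 11: C, bond orders sum to 2 (valence 4) → 2 H
  atom 12: C, bond orders sum to 3 (valence 4) → 1 H
  atom 13: O, bond orders sum to 1 (valence 2) → 1 H
  atom 14: C, bond orders sum to 2 (valence 4) → 2 H
  atom 15: C, bond orders sum to 1 (valence 4) → 3 H
Totals → C:10, H:19, Cl:1, I:1, N:1, O:2.
In Hill order: C10H19ClINO2.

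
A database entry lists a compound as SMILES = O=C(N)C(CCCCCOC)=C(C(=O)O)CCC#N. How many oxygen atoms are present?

Scan the SMILES for O atoms (remember two-letter symbols like Cl and Br are single atoms).
Oxygen count: 4.

4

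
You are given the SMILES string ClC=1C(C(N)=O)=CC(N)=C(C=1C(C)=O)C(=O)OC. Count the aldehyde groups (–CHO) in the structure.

0

Scan the SMILES for the aldehyde motif — none present.
Groups that are present: 1 amide, 1 ester, 1 ketone, 1 primary amine.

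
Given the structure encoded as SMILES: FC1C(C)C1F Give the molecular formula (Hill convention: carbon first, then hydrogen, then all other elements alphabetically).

Walk through each heavy atom and fill implicit hydrogens from standard valence (C 4, N 3, O 2, S 2, halogen 1):
  atom 1: F (halogen, monovalent) → 0 H
  atom 2: C, bond orders sum to 3 (valence 4) → 1 H
  atom 3: C, bond orders sum to 3 (valence 4) → 1 H
  atom 4: C, bond orders sum to 1 (valence 4) → 3 H
  atom 5: C, bond orders sum to 3 (valence 4) → 1 H
  atom 6: F (halogen, monovalent) → 0 H
Totals → C:4, H:6, F:2.
In Hill order: C4H6F2.

C4H6F2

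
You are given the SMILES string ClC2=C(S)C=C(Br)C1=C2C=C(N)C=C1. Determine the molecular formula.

Walk through each heavy atom and fill implicit hydrogens from standard valence (C 4, N 3, O 2, S 2, halogen 1):
  atom 1: Cl (halogen, monovalent) → 0 H
  atom 2: C, bond orders sum to 4 (valence 4) → 0 H
  atom 3: C, bond orders sum to 4 (valence 4) → 0 H
  atom 4: S, bond orders sum to 1 (valence 2) → 1 H
  atom 5: C, bond orders sum to 3 (valence 4) → 1 H
  atom 6: C, bond orders sum to 4 (valence 4) → 0 H
  atom 7: Br (halogen, monovalent) → 0 H
  atom 8: C, bond orders sum to 4 (valence 4) → 0 H
  atom 9: C, bond orders sum to 4 (valence 4) → 0 H
  atom 10: C, bond orders sum to 3 (valence 4) → 1 H
  atom 11: C, bond orders sum to 4 (valence 4) → 0 H
  atom 12: N, bond orders sum to 1 (valence 3) → 2 H
  atom 13: C, bond orders sum to 3 (valence 4) → 1 H
  atom 14: C, bond orders sum to 3 (valence 4) → 1 H
Totals → C:10, H:7, Br:1, Cl:1, N:1, S:1.
In Hill order: C10H7BrClNS.

C10H7BrClNS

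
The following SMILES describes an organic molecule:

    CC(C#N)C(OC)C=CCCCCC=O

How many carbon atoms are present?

12

Count every carbon token in the SMILES (each C, including those in ring-closure positions and inside branches).
Carbon count: 12.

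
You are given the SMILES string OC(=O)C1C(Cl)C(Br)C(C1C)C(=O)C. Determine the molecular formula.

Walk through each heavy atom and fill implicit hydrogens from standard valence (C 4, N 3, O 2, S 2, halogen 1):
  atom 1: O, bond orders sum to 1 (valence 2) → 1 H
  atom 2: C, bond orders sum to 4 (valence 4) → 0 H
  atom 3: O, bond orders sum to 2 (valence 2) → 0 H
  atom 4: C, bond orders sum to 3 (valence 4) → 1 H
  atom 5: C, bond orders sum to 3 (valence 4) → 1 H
  atom 6: Cl (halogen, monovalent) → 0 H
  atom 7: C, bond orders sum to 3 (valence 4) → 1 H
  atom 8: Br (halogen, monovalent) → 0 H
  atom 9: C, bond orders sum to 3 (valence 4) → 1 H
  atom 10: C, bond orders sum to 3 (valence 4) → 1 H
  atom 11: C, bond orders sum to 1 (valence 4) → 3 H
  atom 12: C, bond orders sum to 4 (valence 4) → 0 H
  atom 13: O, bond orders sum to 2 (valence 2) → 0 H
  atom 14: C, bond orders sum to 1 (valence 4) → 3 H
Totals → C:9, H:12, Br:1, Cl:1, O:3.
In Hill order: C9H12BrClO3.

C9H12BrClO3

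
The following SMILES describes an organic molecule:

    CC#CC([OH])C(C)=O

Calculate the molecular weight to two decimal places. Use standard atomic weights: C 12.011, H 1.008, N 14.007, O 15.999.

112.13 g/mol

First, the molecular formula is C6H8O2 (counting implicit H from valence).
  C: 6 × 12.011 = 72.066
  H: 8 × 1.008 = 8.064
  O: 2 × 15.999 = 31.998
Sum: 6×12.011 + 8×1.008 + 2×15.999 = 112.128 → 112.13 g/mol.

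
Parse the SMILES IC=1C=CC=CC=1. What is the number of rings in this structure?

In SMILES, each pair of matching ring-closure digits denotes one ring-closing bond; the number of such bonds equals the number of independent rings.
Ring-closure bonds here: 1.

1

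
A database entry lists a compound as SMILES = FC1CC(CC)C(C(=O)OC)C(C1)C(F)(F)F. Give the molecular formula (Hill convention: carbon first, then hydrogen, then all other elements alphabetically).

C11H16F4O2

Walk through each heavy atom and fill implicit hydrogens from standard valence (C 4, N 3, O 2, S 2, halogen 1):
  atom 1: F (halogen, monovalent) → 0 H
  atom 2: C, bond orders sum to 3 (valence 4) → 1 H
  atom 3: C, bond orders sum to 2 (valence 4) → 2 H
  atom 4: C, bond orders sum to 3 (valence 4) → 1 H
  atom 5: C, bond orders sum to 2 (valence 4) → 2 H
  atom 6: C, bond orders sum to 1 (valence 4) → 3 H
  atom 7: C, bond orders sum to 3 (valence 4) → 1 H
  atom 8: C, bond orders sum to 4 (valence 4) → 0 H
  atom 9: O, bond orders sum to 2 (valence 2) → 0 H
  atom 10: O, bond orders sum to 2 (valence 2) → 0 H
  atom 11: C, bond orders sum to 1 (valence 4) → 3 H
  atom 12: C, bond orders sum to 3 (valence 4) → 1 H
  atom 13: C, bond orders sum to 2 (valence 4) → 2 H
  atom 14: C, bond orders sum to 4 (valence 4) → 0 H
  atom 15: F (halogen, monovalent) → 0 H
  atom 16: F (halogen, monovalent) → 0 H
  atom 17: F (halogen, monovalent) → 0 H
Totals → C:11, H:16, F:4, O:2.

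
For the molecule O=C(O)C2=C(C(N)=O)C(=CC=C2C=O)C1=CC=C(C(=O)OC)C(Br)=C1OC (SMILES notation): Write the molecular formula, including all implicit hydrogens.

Walk through each heavy atom and fill implicit hydrogens from standard valence (C 4, N 3, O 2, S 2, halogen 1):
  atom 1: O, bond orders sum to 2 (valence 2) → 0 H
  atom 2: C, bond orders sum to 4 (valence 4) → 0 H
  atom 3: O, bond orders sum to 1 (valence 2) → 1 H
  atom 4: C, bond orders sum to 4 (valence 4) → 0 H
  atom 5: C, bond orders sum to 4 (valence 4) → 0 H
  atom 6: C, bond orders sum to 4 (valence 4) → 0 H
  atom 7: N, bond orders sum to 1 (valence 3) → 2 H
  atom 8: O, bond orders sum to 2 (valence 2) → 0 H
  atom 9: C, bond orders sum to 4 (valence 4) → 0 H
  atom 10: C, bond orders sum to 3 (valence 4) → 1 H
  atom 11: C, bond orders sum to 3 (valence 4) → 1 H
  atom 12: C, bond orders sum to 4 (valence 4) → 0 H
  atom 13: C, bond orders sum to 3 (valence 4) → 1 H
  atom 14: O, bond orders sum to 2 (valence 2) → 0 H
  atom 15: C, bond orders sum to 4 (valence 4) → 0 H
  atom 16: C, bond orders sum to 3 (valence 4) → 1 H
  atom 17: C, bond orders sum to 3 (valence 4) → 1 H
  atom 18: C, bond orders sum to 4 (valence 4) → 0 H
  atom 19: C, bond orders sum to 4 (valence 4) → 0 H
  atom 20: O, bond orders sum to 2 (valence 2) → 0 H
  atom 21: O, bond orders sum to 2 (valence 2) → 0 H
  atom 22: C, bond orders sum to 1 (valence 4) → 3 H
  atom 23: C, bond orders sum to 4 (valence 4) → 0 H
  atom 24: Br (halogen, monovalent) → 0 H
  atom 25: C, bond orders sum to 4 (valence 4) → 0 H
  atom 26: O, bond orders sum to 2 (valence 2) → 0 H
  atom 27: C, bond orders sum to 1 (valence 4) → 3 H
Totals → C:18, H:14, Br:1, N:1, O:7.

C18H14BrNO7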